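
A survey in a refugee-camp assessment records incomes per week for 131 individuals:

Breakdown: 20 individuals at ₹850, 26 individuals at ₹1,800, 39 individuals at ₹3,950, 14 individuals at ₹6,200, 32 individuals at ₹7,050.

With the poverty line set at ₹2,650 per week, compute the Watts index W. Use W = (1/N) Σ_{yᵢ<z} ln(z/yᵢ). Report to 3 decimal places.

0.250

Below z: 20×₹850, 26×₹1,800 (q = 46 of N = 131).
Log gaps: ln(2650/850) = 1.1371 (×20); ln(2650/1800) = 0.3868 (×26).
W = 32.797669 / 131 = 0.250.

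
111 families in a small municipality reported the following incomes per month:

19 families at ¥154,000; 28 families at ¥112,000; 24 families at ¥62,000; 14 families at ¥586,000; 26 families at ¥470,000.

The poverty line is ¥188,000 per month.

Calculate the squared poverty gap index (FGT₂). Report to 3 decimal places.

0.144

Below the line: 24×¥62,000, 28×¥112,000, 19×¥154,000 (q = 71 of N = 111).
Normalized shortfalls: (188000−62000)/188000 = 0.6702 (×24); (188000−112000)/188000 = 0.4043 (×28); (188000−154000)/188000 = 0.1809 (×19).
Squared: 0.4492 (×24); 0.1634 (×28); 0.0327 (×19).
Sum = 15.977705; P₂ = 15.977705 / 111 = 0.144.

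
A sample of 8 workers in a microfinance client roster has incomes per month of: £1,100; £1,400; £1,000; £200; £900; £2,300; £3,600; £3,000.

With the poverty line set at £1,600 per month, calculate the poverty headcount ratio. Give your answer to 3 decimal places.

5 of the 8 workers have income below £1,600.
H = 5/8 = 0.625.

0.625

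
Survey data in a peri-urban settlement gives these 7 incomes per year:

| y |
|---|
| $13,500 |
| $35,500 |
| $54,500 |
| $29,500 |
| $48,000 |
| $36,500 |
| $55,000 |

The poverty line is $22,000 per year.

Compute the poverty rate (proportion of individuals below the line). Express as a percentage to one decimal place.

14.3%

1 of the 7 individuals have income below $22,000.
H = 1/7 = 14.3%.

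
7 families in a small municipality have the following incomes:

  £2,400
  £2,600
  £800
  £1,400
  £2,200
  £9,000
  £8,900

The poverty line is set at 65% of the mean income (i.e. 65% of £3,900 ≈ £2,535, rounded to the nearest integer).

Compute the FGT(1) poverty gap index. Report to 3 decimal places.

Below z: £800, £1,400, £2,200, £2,400 (q = 4 of N = 7).
Normalized shortfalls: (2535−800)/2535 = 0.6844; (2535−1400)/2535 = 0.4477; (2535−2200)/2535 = 0.1321; (2535−2400)/2535 = 0.0533.
Sum of shortfalls = 1.317554; P₁ averages over all N: 1.317554 / 7 = 0.188.

0.188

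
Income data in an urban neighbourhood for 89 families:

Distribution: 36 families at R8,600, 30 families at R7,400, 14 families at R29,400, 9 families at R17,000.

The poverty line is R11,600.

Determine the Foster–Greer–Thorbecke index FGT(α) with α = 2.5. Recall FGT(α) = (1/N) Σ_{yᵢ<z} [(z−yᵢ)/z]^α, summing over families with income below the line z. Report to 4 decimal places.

0.0403

Poor units: 30×R7,400, 36×R8,600 (q = 66 of N = 89).
Shortfall ratios: (11600−7400)/11600 = 0.3621 (×30); (11600−8600)/11600 = 0.2586 (×36).
Raised to α = 2.5: 0.07888 (×30); 0.03401 (×36).
Sum = 3.590967; FGT(2.5) = 3.590967 / 89 = 0.0403.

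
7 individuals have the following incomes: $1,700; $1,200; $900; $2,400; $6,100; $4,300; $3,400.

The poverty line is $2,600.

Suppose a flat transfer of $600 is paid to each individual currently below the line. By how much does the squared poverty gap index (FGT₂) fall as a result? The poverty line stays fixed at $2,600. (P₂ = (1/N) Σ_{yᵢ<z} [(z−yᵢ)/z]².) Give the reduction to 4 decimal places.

0.0795

Before: below the line — $900, $1,200, $1,700, $2,400; squared poverty gap index (FGT₂) = 0.120456.
After the $600 transfer: below the line — $1,500, $1,800, $2,300; squared poverty gap index (FGT₂) = 0.040997.
Reduction = 0.120456 − 0.040997 = 0.0795.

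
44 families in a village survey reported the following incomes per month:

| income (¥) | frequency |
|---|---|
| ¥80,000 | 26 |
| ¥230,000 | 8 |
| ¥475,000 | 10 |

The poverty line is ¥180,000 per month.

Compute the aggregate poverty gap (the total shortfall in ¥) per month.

¥2,600,000

Below z: 26×¥80,000 (q = 26 of N = 44).
Individual gaps: 26×(180000−80000) = 2600000.
Aggregate gap = ¥2,600,000.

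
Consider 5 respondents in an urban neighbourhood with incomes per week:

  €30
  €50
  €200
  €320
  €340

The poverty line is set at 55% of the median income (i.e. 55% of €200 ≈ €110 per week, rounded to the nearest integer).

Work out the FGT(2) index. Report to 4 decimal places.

Poor units: €30, €50 (q = 2 of N = 5).
Shortfall ratios: (110−30)/110 = 0.7273; (110−50)/110 = 0.5455.
Squared: 0.5289; 0.2975.
Sum = 0.826446; P₂ = 0.826446 / 5 = 0.1653.

0.1653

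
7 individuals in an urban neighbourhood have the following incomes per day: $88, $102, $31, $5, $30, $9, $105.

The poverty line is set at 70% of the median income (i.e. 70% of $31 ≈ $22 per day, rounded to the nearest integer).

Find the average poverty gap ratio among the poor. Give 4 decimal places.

0.6818

Below the line: $5, $9 (q = 2 of N = 7).
Relative gaps: 0.7727, 0.5909; sum = 1.363636.
I averages over the q = 2 poor units only: 1.363636 / 2 = 0.6818.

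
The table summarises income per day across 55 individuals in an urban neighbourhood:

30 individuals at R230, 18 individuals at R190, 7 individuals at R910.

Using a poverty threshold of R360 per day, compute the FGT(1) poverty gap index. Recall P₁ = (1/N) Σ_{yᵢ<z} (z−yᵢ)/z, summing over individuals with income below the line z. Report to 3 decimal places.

0.352

Incomes under z: 18×R190, 30×R230 (q = 48 of N = 55).
Gap ratios (z−y)/z: (360−190)/360 = 0.4722 (×18); (360−230)/360 = 0.3611 (×30).
Sum of shortfalls = 19.333333; P₁ averages over all N: 19.333333 / 55 = 0.352.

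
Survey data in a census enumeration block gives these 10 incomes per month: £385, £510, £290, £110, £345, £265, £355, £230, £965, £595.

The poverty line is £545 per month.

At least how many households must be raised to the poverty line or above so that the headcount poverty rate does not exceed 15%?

Currently q = 8 of N = 10 are below the line (H = 0.800).
A headcount ratio of at most 15% allows at most ⌊0.15 × 10⌋ = 1 poor households.
So at least 8 − 1 = 7 must be lifted.

7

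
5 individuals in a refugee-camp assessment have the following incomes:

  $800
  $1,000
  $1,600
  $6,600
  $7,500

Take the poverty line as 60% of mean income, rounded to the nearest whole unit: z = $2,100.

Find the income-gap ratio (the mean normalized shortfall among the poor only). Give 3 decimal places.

Below the line: $800, $1,000, $1,600 (q = 3 of N = 5).
Relative gaps: 0.6190, 0.5238, 0.2381; sum = 1.380952.
I averages over the q = 3 poor units only: 1.380952 / 3 = 0.460.

0.460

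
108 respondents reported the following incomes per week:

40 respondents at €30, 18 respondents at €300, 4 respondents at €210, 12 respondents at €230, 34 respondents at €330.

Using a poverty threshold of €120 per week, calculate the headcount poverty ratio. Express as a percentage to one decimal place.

40 of the 108 respondents have income below €120.
H = 40/108 = 37.0%.

37.0%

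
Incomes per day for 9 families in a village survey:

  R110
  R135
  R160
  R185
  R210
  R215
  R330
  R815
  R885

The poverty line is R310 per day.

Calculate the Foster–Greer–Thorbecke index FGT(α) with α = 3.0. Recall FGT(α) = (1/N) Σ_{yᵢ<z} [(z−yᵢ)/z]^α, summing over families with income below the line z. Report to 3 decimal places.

Poor units: R110, R135, R160, R185, R210, R215 (q = 6 of N = 9).
Gap ratios (z−y)/z: (310−110)/310 = 0.6452; (310−135)/310 = 0.5645; (310−160)/310 = 0.4839; (310−185)/310 = 0.4032; (310−210)/310 = 0.3226; (310−215)/310 = 0.3065.
Raised to α = 3.0: 0.26854; 0.17990; 0.11329; 0.06556; 0.03357; 0.02878.
Sum = 0.689634; FGT(3.0) = 0.689634 / 9 = 0.077.

0.077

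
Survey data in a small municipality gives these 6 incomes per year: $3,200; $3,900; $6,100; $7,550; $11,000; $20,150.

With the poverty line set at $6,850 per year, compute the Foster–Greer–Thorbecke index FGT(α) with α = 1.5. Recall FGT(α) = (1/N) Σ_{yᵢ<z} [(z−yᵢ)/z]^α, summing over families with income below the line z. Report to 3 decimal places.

Below z: $3,200, $3,900, $6,100 (q = 3 of N = 6).
Shortfall ratios: (6850−3200)/6850 = 0.5328; (6850−3900)/6850 = 0.4307; (6850−6100)/6850 = 0.1095.
Raised to α = 1.5: 0.38896; 0.28262; 0.03623.
Sum = 0.707804; FGT(1.5) = 0.707804 / 6 = 0.118.

0.118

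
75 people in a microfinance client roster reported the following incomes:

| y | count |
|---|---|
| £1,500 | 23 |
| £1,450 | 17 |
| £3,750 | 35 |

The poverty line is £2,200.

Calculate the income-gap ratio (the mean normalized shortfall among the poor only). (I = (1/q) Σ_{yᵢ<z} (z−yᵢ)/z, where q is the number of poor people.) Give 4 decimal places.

Below z: 17×£1,450, 23×£1,500 (q = 40 of N = 75).
Relative gaps: 0.3409 (×17), 0.3182 (×23); sum = 13.113636.
I averages over the q = 40 poor units only: 13.113636 / 40 = 0.3278.

0.3278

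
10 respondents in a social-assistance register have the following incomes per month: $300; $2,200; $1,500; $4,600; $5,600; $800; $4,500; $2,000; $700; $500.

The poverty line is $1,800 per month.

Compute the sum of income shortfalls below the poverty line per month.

Incomes under z: $300, $500, $700, $800, $1,500 (q = 5 of N = 10).
Individual gaps: 1800−300 = 1500; 1800−500 = 1300; 1800−700 = 1100; 1800−800 = 1000; 1800−1500 = 300.
Aggregate gap = $5,200.

$5,200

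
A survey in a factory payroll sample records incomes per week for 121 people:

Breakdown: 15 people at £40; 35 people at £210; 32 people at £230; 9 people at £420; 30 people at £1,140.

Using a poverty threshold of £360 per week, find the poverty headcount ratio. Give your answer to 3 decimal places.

0.678

82 of the 121 people have income below £360.
H = 82/121 = 0.678.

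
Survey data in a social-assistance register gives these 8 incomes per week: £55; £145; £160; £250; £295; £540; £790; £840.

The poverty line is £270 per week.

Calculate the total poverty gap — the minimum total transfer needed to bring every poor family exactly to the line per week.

Incomes under z: £55, £145, £160, £250 (q = 4 of N = 8).
Individual gaps: 270−55 = 215; 270−145 = 125; 270−160 = 110; 270−250 = 20.
Aggregate gap = £470.

£470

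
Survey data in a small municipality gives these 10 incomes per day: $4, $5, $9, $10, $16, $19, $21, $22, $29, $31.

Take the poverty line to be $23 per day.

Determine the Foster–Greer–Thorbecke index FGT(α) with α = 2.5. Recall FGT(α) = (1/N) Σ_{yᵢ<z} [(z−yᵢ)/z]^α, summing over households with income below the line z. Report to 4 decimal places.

0.1758

Below z: $4, $5, $9, $10, $16, $19, $21, $22 (q = 8 of N = 10).
Relative gaps: (23−4)/23 = 0.8261; (23−5)/23 = 0.7826; (23−9)/23 = 0.6087; (23−10)/23 = 0.5652; (23−16)/23 = 0.3043; (23−19)/23 = 0.1739; (23−21)/23 = 0.0870; (23−22)/23 = 0.0435.
Raised to α = 2.5: 0.62025; 0.54183; 0.28907; 0.24018; 0.05110; 0.01261; 0.00223; 0.00039.
Sum = 1.757662; FGT(2.5) = 1.757662 / 10 = 0.1758.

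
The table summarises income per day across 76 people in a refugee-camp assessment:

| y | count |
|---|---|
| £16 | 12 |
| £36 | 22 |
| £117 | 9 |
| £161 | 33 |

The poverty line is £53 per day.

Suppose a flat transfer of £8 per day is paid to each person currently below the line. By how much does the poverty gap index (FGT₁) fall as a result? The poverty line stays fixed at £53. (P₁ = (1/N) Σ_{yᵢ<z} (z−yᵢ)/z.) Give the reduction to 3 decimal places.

0.068

Before: below the line — 12×£16, 22×£36; poverty gap index (FGT₁) = 0.20308.
After the £8 transfer: below the line — 12×£24, 22×£44; poverty gap index (FGT₁) = 0.13555.
Reduction = 0.20308 − 0.13555 = 0.068.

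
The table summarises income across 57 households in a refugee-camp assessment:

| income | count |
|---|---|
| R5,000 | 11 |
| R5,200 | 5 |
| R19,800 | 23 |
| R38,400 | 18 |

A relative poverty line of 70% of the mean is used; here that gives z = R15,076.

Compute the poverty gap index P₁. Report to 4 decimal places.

0.1864

Poor units: 11×R5,000, 5×R5,200 (q = 16 of N = 57).
Relative gaps: (15076−5000)/15076 = 0.6683 (×11); (15076−5200)/15076 = 0.6551 (×5).
Σ = 10.627222. Dividing by the full population N = 57 gives P₁ = 0.1864.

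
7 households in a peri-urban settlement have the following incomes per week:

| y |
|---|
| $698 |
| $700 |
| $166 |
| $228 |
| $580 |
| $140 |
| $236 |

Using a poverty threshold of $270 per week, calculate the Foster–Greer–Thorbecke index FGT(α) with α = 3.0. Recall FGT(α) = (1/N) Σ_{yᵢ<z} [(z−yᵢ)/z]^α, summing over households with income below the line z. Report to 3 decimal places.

0.025

Incomes under z: $140, $166, $228, $236 (q = 4 of N = 7).
Relative gaps: (270−140)/270 = 0.4815; (270−166)/270 = 0.3852; (270−228)/270 = 0.1556; (270−236)/270 = 0.1259.
Raised to α = 3.0: 0.11162; 0.05715; 0.00376; 0.00200.
Sum = 0.174529; FGT(3.0) = 0.174529 / 7 = 0.025.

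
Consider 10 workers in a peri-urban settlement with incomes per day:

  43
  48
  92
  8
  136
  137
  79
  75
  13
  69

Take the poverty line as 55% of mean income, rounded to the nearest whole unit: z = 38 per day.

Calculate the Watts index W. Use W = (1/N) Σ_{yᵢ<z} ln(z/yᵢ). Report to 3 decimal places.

0.263

Poor units: 8, 13 (q = 2 of N = 10).
ln(z/y) terms: ln(38/8) = 1.5581; ln(38/13) = 1.0726.
W = 2.630781 / 10 = 0.263.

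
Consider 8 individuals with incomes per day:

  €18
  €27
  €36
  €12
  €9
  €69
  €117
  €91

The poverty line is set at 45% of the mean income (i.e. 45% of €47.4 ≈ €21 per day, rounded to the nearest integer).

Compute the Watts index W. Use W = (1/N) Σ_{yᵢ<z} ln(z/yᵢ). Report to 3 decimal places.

0.195

Poor units: €9, €12, €18 (q = 3 of N = 8).
Log shortfalls: ln(21/9) = 0.8473; ln(21/12) = 0.5596; ln(21/18) = 0.1542.
W = 1.561064 / 8 = 0.195.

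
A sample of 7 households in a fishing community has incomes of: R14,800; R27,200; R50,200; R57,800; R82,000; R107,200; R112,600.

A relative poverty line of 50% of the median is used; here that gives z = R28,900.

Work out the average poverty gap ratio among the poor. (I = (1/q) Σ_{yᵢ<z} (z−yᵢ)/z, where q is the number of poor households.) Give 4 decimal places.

Below z: R14,800, R27,200 (q = 2 of N = 7).
Relative gaps: 0.4879, 0.0588; sum = 0.546713.
The income-gap ratio divides by q (the poor only): 0.546713 / 2 = 0.2734.

0.2734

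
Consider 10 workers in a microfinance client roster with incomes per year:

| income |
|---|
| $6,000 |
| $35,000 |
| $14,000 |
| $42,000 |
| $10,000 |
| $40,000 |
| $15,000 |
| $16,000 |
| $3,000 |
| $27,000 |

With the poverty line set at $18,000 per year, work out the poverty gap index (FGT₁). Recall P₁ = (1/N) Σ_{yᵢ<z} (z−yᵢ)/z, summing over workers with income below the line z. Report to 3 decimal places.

Below z: $3,000, $6,000, $10,000, $14,000, $15,000, $16,000 (q = 6 of N = 10).
Relative gaps: (18000−3000)/18000 = 0.8333; (18000−6000)/18000 = 0.6667; (18000−10000)/18000 = 0.4444; (18000−14000)/18000 = 0.2222; (18000−15000)/18000 = 0.1667; (18000−16000)/18000 = 0.1111.
Σ = 2.444444. Dividing by the full population N = 10 gives P₁ = 0.244.

0.244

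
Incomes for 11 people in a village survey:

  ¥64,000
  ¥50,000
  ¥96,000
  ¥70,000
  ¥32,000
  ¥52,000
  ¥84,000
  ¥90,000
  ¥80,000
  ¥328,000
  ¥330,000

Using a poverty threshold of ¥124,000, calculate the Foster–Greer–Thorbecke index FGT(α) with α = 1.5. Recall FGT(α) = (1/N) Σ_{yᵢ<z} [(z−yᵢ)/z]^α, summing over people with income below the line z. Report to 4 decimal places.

0.2556

Incomes under z: ¥32,000, ¥50,000, ¥52,000, ¥64,000, ¥70,000, ¥80,000, ¥84,000, ¥90,000, ¥96,000 (q = 9 of N = 11).
Shortfall ratios: (124000−32000)/124000 = 0.7419; (124000−50000)/124000 = 0.5968; (124000−52000)/124000 = 0.5806; (124000−64000)/124000 = 0.4839; (124000−70000)/124000 = 0.4355; (124000−80000)/124000 = 0.3548; (124000−84000)/124000 = 0.3226; (124000−90000)/124000 = 0.2742; (124000−96000)/124000 = 0.2258.
Raised to α = 1.5: 0.63907; 0.46101; 0.44245; 0.33658; 0.28738; 0.21137; 0.18321; 0.14358; 0.10730.
Sum = 2.811967; FGT(1.5) = 2.811967 / 11 = 0.2556.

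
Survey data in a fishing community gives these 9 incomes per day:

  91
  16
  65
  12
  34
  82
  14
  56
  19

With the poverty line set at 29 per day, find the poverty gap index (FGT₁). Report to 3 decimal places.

0.211

Poor units: 12, 14, 16, 19 (q = 4 of N = 9).
Shortfall ratios: (29−12)/29 = 0.5862; (29−14)/29 = 0.5172; (29−16)/29 = 0.4483; (29−19)/29 = 0.3448.
Σ = 1.896552. Dividing by the full population N = 9 gives P₁ = 0.211.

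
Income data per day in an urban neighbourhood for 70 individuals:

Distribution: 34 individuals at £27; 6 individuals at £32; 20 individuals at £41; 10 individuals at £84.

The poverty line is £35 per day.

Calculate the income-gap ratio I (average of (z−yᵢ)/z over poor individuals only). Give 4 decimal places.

Below z: 34×£27, 6×£32 (q = 40 of N = 70).
Shortfall ratios (z−y)/z: 0.2286 (×34), 0.0857 (×6); sum = 8.285714.
I averages over the q = 40 poor units only: 8.285714 / 40 = 0.2071.

0.2071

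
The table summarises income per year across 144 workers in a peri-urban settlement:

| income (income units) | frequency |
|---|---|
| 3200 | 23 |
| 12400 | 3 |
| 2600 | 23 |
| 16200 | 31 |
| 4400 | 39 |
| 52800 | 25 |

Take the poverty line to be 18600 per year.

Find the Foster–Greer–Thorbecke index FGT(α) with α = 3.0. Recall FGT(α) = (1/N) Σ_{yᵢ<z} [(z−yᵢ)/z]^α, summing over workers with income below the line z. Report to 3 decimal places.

Below the line: 23×2600, 23×3200, 39×4400, 3×12400, 31×16200 (q = 119 of N = 144).
Relative gaps: (18600−2600)/18600 = 0.8602 (×23); (18600−3200)/18600 = 0.8280 (×23); (18600−4400)/18600 = 0.7634 (×39); (18600−12400)/18600 = 0.3333 (×3); (18600−16200)/18600 = 0.1290 (×31).
Raised to α = 3.0: 0.63653 (×23); 0.56758 (×23); 0.44497 (×39); 0.03704 (×3); 0.00215 (×31).
Sum = 45.225850; FGT(3.0) = 45.225850 / 144 = 0.314.

0.314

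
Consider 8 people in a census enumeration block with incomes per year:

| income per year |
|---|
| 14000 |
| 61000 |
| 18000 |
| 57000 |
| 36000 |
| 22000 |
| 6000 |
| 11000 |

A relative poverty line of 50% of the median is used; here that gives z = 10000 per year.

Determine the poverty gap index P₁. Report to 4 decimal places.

Incomes under z: 6000 (q = 1 of N = 8).
Normalized shortfalls: (10000−6000)/10000 = 0.4000.
Sum of shortfalls = 0.400000; P₁ averages over all N: 0.400000 / 8 = 0.0500.

0.0500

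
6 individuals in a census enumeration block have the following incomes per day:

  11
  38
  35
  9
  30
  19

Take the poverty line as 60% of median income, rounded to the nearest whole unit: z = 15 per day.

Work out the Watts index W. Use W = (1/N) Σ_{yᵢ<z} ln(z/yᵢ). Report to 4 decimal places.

0.1368

Below the line: 9, 11 (q = 2 of N = 6).
Log gaps: ln(15/9) = 0.5108; ln(15/11) = 0.3102.
W = 0.820981 / 6 = 0.1368.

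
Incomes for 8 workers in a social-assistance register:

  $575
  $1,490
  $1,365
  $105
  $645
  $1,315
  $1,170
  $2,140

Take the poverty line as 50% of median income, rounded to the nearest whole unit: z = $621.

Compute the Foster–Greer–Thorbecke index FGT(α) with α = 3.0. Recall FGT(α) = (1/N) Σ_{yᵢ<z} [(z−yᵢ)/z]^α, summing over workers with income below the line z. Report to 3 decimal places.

Below z: $105, $575 (q = 2 of N = 8).
Gap ratios (z−y)/z: (621−105)/621 = 0.8309; (621−575)/621 = 0.0741.
Raised to α = 3.0: 0.57369; 0.00041.
Sum = 0.574093; FGT(3.0) = 0.574093 / 8 = 0.072.

0.072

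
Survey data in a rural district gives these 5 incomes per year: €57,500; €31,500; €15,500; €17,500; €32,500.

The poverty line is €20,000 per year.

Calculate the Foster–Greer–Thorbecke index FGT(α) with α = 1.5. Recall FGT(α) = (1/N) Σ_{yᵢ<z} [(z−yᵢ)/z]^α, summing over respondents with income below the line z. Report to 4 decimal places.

0.0302

Below the line: €15,500, €17,500 (q = 2 of N = 5).
Gap ratios (z−y)/z: (20000−15500)/20000 = 0.2250; (20000−17500)/20000 = 0.1250.
Raised to α = 1.5: 0.10673; 0.04419.
Sum = 0.150921; FGT(1.5) = 0.150921 / 5 = 0.0302.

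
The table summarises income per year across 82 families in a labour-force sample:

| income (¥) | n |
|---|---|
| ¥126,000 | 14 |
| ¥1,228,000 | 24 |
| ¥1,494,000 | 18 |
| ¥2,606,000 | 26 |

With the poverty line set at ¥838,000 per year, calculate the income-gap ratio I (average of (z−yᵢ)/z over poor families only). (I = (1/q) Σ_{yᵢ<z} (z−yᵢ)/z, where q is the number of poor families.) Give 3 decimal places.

Incomes under z: 14×¥126,000 (q = 14 of N = 82).
Relative gaps: 0.8496 (×14); sum = 11.894988.
The income-gap ratio divides by q (the poor only): 11.894988 / 14 = 0.850.

0.850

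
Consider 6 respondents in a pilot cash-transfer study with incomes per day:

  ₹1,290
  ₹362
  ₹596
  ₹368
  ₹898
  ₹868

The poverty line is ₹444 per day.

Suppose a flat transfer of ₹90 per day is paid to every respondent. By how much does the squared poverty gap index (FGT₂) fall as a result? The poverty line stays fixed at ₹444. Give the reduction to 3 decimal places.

Before: below the line — ₹362, ₹368; squared poverty gap index (FGT₂) = 0.01057.
After the ₹90 transfer: below the line — none; squared poverty gap index (FGT₂) = 0.00000.
Reduction = 0.01057 − 0.00000 = 0.011.

0.011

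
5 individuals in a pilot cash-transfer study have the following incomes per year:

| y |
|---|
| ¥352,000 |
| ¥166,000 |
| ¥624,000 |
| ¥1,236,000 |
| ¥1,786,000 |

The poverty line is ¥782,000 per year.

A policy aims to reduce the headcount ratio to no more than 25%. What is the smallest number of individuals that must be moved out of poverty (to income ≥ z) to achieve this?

2

Currently q = 3 of N = 5 are below the line (H = 0.600).
A headcount ratio of at most 25% allows at most ⌊0.25 × 5⌋ = 1 poor individuals.
So at least 3 − 1 = 2 must be lifted.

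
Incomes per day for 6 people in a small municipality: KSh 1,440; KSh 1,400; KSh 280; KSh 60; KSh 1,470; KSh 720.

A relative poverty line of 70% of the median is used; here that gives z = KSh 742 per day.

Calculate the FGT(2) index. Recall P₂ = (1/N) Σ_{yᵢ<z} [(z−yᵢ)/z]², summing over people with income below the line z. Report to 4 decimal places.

0.2056

Below z: KSh 60, KSh 280, KSh 720 (q = 3 of N = 6).
Gap ratios (z−y)/z: (742−60)/742 = 0.9191; (742−280)/742 = 0.6226; (742−720)/742 = 0.0296.
Squared: 0.8448; 0.3877; 0.0009.
Sum = 1.233375; P₂ = 1.233375 / 6 = 0.2056.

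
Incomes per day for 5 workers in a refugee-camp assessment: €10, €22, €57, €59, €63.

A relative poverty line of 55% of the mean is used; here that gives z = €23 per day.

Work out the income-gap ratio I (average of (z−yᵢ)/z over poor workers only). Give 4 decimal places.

Poor units: €10, €22 (q = 2 of N = 5).
Shortfall ratios (z−y)/z: 0.5652, 0.0435; sum = 0.608696.
The income-gap ratio divides by q (the poor only): 0.608696 / 2 = 0.3043.

0.3043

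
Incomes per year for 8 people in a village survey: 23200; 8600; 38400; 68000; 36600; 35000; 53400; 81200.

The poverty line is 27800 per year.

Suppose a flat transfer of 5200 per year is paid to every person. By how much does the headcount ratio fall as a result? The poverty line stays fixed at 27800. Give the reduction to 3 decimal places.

Before: below the line — 8600, 23200; headcount ratio = 0.25000.
After the 5200 transfer: below the line — 13800; headcount ratio = 0.12500.
Reduction = 0.25000 − 0.12500 = 0.125.

0.125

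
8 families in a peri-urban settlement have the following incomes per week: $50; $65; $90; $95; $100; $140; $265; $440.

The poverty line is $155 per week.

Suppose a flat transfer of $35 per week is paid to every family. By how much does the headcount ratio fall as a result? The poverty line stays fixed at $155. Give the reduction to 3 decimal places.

Before: below the line — $50, $65, $90, $95, $100, $140; headcount ratio = 0.75000.
After the $35 transfer: below the line — $85, $100, $125, $130, $135; headcount ratio = 0.62500.
Reduction = 0.75000 − 0.62500 = 0.125.

0.125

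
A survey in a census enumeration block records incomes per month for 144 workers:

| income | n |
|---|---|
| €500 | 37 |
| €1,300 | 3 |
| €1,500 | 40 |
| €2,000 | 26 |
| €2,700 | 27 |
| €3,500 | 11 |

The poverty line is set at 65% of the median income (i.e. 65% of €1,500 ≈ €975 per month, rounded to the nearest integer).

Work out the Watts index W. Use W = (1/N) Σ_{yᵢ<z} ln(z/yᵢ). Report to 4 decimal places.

Below the line: 37×€500 (q = 37 of N = 144).
Log shortfalls: ln(975/500) = 0.6678 (×37).
W = 24.709687 / 144 = 0.1716.

0.1716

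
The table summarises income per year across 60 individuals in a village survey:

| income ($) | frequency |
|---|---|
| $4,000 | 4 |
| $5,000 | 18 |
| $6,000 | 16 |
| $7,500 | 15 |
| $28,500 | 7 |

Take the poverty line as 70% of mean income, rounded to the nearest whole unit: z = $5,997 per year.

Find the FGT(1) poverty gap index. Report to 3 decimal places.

0.072

Below z: 4×$4,000, 18×$5,000 (q = 22 of N = 60).
Relative gaps: (5997−4000)/5997 = 0.3330 (×4); (5997−5000)/5997 = 0.1662 (×18).
Sum of shortfalls = 4.324496; P₁ averages over all N: 4.324496 / 60 = 0.072.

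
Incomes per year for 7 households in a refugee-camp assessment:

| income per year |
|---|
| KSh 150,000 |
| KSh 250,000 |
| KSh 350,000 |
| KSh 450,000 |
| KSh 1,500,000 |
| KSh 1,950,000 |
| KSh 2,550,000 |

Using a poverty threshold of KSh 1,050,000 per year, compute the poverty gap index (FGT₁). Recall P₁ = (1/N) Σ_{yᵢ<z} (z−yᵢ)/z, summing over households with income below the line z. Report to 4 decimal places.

0.4082

Poor units: KSh 150,000, KSh 250,000, KSh 350,000, KSh 450,000 (q = 4 of N = 7).
Gap ratios (z−y)/z: (1050000−150000)/1050000 = 0.8571; (1050000−250000)/1050000 = 0.7619; (1050000−350000)/1050000 = 0.6667; (1050000−450000)/1050000 = 0.5714.
Σ = 2.857143. Dividing by the full population N = 7 gives P₁ = 0.4082.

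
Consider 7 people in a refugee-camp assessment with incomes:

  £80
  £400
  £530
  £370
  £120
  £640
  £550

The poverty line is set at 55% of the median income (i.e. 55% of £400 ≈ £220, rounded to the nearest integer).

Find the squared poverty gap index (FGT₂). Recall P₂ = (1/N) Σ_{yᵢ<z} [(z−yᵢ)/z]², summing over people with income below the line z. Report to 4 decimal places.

0.0874

Below the line: £80, £120 (q = 2 of N = 7).
Gap ratios (z−y)/z: (220−80)/220 = 0.6364; (220−120)/220 = 0.4545.
Squared: 0.4050; 0.2066.
Sum = 0.611570; P₂ = 0.611570 / 7 = 0.0874.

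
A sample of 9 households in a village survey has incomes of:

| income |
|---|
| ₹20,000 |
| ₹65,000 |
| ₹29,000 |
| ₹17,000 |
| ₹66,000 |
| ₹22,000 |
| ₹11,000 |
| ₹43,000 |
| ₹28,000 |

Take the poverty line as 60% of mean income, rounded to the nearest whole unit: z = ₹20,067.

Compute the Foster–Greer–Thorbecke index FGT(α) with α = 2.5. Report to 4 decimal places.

0.0163

Incomes under z: ₹11,000, ₹17,000, ₹20,000 (q = 3 of N = 9).
Relative gaps: (20067−11000)/20067 = 0.4518; (20067−17000)/20067 = 0.1528; (20067−20000)/20067 = 0.0033.
Raised to α = 2.5: 0.13723; 0.00913; 0.00000.
Sum = 0.146364; FGT(2.5) = 0.146364 / 9 = 0.0163.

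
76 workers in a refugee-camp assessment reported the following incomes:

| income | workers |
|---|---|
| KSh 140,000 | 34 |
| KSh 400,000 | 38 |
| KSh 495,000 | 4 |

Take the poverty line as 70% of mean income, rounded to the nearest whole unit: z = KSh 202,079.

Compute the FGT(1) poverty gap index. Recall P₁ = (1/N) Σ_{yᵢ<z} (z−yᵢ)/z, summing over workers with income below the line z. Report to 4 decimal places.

Poor units: 34×KSh 140,000 (q = 34 of N = 76).
Normalized shortfalls: (202079−140000)/202079 = 0.3072 (×34).
Σ = 10.444856. Dividing by the full population N = 76 gives P₁ = 0.1374.

0.1374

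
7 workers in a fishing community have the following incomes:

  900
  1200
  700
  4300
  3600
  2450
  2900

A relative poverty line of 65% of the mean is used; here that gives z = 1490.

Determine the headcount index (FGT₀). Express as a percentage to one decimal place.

3 of the 7 workers have income below 1490.
H = 3/7 = 42.9%.

42.9%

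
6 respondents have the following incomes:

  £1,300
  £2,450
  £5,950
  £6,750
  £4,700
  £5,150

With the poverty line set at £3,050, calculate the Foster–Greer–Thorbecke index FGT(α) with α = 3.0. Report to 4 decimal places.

Below z: £1,300, £2,450 (q = 2 of N = 6).
Relative gaps: (3050−1300)/3050 = 0.5738; (3050−2450)/3050 = 0.1967.
Raised to α = 3.0: 0.18889; 0.00761.
Sum = 0.196505; FGT(3.0) = 0.196505 / 6 = 0.0328.

0.0328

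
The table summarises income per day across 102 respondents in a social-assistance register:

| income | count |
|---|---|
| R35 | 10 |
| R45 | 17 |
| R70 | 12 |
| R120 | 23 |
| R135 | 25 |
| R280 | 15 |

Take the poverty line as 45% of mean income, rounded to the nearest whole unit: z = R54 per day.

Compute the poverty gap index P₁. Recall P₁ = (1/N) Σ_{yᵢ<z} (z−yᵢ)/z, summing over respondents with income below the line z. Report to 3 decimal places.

0.062

Below the line: 10×R35, 17×R45 (q = 27 of N = 102).
Gap ratios (z−y)/z: (54−35)/54 = 0.3519 (×10); (54−45)/54 = 0.1667 (×17).
Sum of shortfalls = 6.351852; P₁ averages over all N: 6.351852 / 102 = 0.062.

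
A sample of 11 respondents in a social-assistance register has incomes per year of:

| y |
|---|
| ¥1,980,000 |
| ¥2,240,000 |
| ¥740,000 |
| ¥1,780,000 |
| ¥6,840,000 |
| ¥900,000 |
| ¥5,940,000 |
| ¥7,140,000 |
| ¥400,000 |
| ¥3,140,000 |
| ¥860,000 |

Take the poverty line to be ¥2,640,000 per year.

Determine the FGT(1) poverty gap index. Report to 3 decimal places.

0.330

Incomes under z: ¥400,000, ¥740,000, ¥860,000, ¥900,000, ¥1,780,000, ¥1,980,000, ¥2,240,000 (q = 7 of N = 11).
Gap ratios (z−y)/z: (2640000−400000)/2640000 = 0.8485; (2640000−740000)/2640000 = 0.7197; (2640000−860000)/2640000 = 0.6742; (2640000−900000)/2640000 = 0.6591; (2640000−1780000)/2640000 = 0.3258; (2640000−1980000)/2640000 = 0.2500; (2640000−2240000)/2640000 = 0.1515.
Sum of shortfalls = 3.628788; P₁ averages over all N: 3.628788 / 11 = 0.330.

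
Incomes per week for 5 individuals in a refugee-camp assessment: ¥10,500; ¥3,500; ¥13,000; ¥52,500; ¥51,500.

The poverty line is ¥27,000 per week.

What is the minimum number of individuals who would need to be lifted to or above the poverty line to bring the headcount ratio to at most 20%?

3 of the 5 individuals are poor, so H = 3/5 = 0.600.
A headcount ratio of at most 20% allows at most ⌊0.20 × 5⌋ = 1 poor individuals.
So at least 3 − 1 = 2 must be lifted.

2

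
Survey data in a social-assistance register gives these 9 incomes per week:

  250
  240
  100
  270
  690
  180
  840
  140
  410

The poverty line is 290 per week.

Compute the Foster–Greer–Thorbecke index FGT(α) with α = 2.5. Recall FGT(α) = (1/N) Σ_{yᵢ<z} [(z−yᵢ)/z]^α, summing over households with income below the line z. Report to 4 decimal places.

0.0721

Below z: 100, 140, 180, 240, 250, 270 (q = 6 of N = 9).
Normalized shortfalls: (290−100)/290 = 0.6552; (290−140)/290 = 0.5172; (290−180)/290 = 0.3793; (290−240)/290 = 0.1724; (290−250)/290 = 0.1379; (290−270)/290 = 0.0690.
Raised to α = 2.5: 0.34745; 0.19241; 0.08861; 0.01234; 0.00707; 0.00125.
Sum = 0.649129; FGT(2.5) = 0.649129 / 9 = 0.0721.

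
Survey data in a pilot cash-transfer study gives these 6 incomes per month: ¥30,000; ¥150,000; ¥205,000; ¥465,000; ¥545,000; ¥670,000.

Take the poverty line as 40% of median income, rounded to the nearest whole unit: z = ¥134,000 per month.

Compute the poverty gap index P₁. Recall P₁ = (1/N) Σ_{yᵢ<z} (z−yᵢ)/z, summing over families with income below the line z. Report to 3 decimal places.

Incomes under z: ¥30,000 (q = 1 of N = 6).
Gap ratios (z−y)/z: (134000−30000)/134000 = 0.7761.
Σ = 0.776119. Dividing by the full population N = 6 gives P₁ = 0.129.

0.129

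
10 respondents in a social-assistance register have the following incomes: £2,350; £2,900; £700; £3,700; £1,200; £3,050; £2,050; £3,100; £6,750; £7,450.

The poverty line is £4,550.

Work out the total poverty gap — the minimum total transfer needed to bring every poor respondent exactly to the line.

Poor units: £700, £1,200, £2,050, £2,350, £2,900, £3,050, £3,100, £3,700 (q = 8 of N = 10).
Individual gaps: 4550−700 = 3850; 4550−1200 = 3350; 4550−2050 = 2500; 4550−2350 = 2200; 4550−2900 = 1650; 4550−3050 = 1500; 4550−3100 = 1450; 4550−3700 = 850.
Aggregate gap = £17,350.

£17,350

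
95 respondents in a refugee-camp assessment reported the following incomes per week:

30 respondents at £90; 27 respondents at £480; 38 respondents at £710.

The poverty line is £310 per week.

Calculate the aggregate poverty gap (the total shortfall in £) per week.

Below z: 30×£90 (q = 30 of N = 95).
Individual gaps: 30×(310−90) = 6600.
Aggregate gap = £6,600.

£6,600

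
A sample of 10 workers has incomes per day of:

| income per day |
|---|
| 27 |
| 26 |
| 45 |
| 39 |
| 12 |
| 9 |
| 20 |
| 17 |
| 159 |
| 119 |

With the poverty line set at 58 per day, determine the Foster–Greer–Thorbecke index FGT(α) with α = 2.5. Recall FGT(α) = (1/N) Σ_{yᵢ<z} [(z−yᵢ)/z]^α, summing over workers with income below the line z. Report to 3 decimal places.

Incomes under z: 9, 12, 17, 20, 26, 27, 39, 45 (q = 8 of N = 10).
Gap ratios (z−y)/z: (58−9)/58 = 0.8448; (58−12)/58 = 0.7931; (58−17)/58 = 0.7069; (58−20)/58 = 0.6552; (58−26)/58 = 0.5517; (58−27)/58 = 0.5345; (58−39)/58 = 0.3276; (58−45)/58 = 0.2241.
Raised to α = 2.5: 0.65602; 0.56018; 0.42014; 0.34745; 0.22610; 0.20885; 0.06142; 0.02378.
Sum = 2.503941; FGT(2.5) = 2.503941 / 10 = 0.250.

0.250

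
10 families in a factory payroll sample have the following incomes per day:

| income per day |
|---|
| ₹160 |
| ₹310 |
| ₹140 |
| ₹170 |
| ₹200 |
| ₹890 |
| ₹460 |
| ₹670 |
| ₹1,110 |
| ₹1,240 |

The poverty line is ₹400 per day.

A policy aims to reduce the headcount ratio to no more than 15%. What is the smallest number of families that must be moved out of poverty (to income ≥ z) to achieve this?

5 of the 10 families are poor, so H = 5/10 = 0.500.
A headcount ratio of at most 15% allows at most ⌊0.15 × 10⌋ = 1 poor families.
So at least 5 − 1 = 4 must be lifted.

4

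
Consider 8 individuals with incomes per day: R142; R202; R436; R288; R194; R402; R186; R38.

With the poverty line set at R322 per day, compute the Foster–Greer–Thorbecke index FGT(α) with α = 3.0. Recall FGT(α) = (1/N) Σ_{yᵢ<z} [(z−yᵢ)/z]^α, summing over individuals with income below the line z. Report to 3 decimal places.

0.131

Below the line: R38, R142, R186, R194, R202, R288 (q = 6 of N = 8).
Normalized shortfalls: (322−38)/322 = 0.8820; (322−142)/322 = 0.5590; (322−186)/322 = 0.4224; (322−194)/322 = 0.3975; (322−202)/322 = 0.3727; (322−288)/322 = 0.1056.
Raised to α = 3.0: 0.68610; 0.17468; 0.07534; 0.06281; 0.05176; 0.00118.
Sum = 1.051877; FGT(3.0) = 1.051877 / 8 = 0.131.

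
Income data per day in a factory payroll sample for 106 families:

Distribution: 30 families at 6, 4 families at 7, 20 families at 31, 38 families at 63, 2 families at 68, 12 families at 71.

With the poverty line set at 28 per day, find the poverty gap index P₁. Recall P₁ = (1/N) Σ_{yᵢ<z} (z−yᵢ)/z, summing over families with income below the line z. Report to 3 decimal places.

0.251

Below the line: 30×6, 4×7 (q = 34 of N = 106).
Shortfall ratios: (28−6)/28 = 0.7857 (×30); (28−7)/28 = 0.7500 (×4).
Sum of shortfalls = 26.571429; P₁ averages over all N: 26.571429 / 106 = 0.251.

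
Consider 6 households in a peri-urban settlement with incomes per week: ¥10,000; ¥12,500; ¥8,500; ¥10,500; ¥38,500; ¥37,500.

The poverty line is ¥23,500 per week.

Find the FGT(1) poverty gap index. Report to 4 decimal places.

0.3723

Below z: ¥8,500, ¥10,000, ¥10,500, ¥12,500 (q = 4 of N = 6).
Normalized shortfalls: (23500−8500)/23500 = 0.6383; (23500−10000)/23500 = 0.5745; (23500−10500)/23500 = 0.5532; (23500−12500)/23500 = 0.4681.
Sum of shortfalls = 2.234043; P₁ averages over all N: 2.234043 / 6 = 0.3723.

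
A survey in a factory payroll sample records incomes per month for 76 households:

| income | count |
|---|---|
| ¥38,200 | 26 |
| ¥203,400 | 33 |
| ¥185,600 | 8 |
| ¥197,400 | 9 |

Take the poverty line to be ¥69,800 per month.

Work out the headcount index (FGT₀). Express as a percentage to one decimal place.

26 of the 76 households have income below ¥69,800.
H = 26/76 = 34.2%.

34.2%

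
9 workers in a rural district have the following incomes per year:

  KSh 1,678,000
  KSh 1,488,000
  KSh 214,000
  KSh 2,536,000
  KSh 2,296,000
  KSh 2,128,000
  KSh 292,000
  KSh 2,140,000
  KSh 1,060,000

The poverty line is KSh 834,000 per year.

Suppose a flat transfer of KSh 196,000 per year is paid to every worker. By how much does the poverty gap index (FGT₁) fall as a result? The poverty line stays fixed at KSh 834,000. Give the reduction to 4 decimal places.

Before: below the line — KSh 214,000, KSh 292,000; poverty gap index (FGT₁) = 0.154809.
After the KSh 196,000 transfer: below the line — KSh 410,000, KSh 488,000; poverty gap index (FGT₁) = 0.102585.
Reduction = 0.154809 − 0.102585 = 0.0522.

0.0522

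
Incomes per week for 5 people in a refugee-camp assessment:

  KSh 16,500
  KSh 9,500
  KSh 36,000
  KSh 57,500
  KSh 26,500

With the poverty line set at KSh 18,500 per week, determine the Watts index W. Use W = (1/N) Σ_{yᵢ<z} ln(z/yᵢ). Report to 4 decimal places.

Below the line: KSh 9,500, KSh 16,500 (q = 2 of N = 5).
Log shortfalls: ln(18500/9500) = 0.6665; ln(18500/16500) = 0.1144.
W = 0.780889 / 5 = 0.1562.

0.1562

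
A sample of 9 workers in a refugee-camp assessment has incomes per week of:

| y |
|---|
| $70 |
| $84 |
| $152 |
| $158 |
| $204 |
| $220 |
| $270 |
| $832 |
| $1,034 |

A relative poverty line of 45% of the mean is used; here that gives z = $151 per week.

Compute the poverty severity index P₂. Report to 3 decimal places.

0.054

Incomes under z: $70, $84 (q = 2 of N = 9).
Relative gaps: (151−70)/151 = 0.5364; (151−84)/151 = 0.4437.
Squared: 0.2878; 0.1969.
Sum = 0.484628; P₂ = 0.484628 / 9 = 0.054.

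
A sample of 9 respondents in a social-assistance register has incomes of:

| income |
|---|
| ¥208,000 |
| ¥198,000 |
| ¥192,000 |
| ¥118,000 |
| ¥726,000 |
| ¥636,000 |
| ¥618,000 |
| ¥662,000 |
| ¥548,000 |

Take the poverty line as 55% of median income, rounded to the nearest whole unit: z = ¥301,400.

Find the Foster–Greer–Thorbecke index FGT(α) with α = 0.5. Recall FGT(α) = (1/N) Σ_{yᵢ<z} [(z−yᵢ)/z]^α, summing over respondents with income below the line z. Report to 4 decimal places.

Poor units: ¥118,000, ¥192,000, ¥198,000, ¥208,000 (q = 4 of N = 9).
Relative gaps: (301400−118000)/301400 = 0.6085; (301400−192000)/301400 = 0.3630; (301400−198000)/301400 = 0.3431; (301400−208000)/301400 = 0.3099.
Raised to α = 0.5: 0.78006; 0.60247; 0.58572; 0.55668.
Sum = 2.524926; FGT(0.5) = 2.524926 / 9 = 0.2805.

0.2805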